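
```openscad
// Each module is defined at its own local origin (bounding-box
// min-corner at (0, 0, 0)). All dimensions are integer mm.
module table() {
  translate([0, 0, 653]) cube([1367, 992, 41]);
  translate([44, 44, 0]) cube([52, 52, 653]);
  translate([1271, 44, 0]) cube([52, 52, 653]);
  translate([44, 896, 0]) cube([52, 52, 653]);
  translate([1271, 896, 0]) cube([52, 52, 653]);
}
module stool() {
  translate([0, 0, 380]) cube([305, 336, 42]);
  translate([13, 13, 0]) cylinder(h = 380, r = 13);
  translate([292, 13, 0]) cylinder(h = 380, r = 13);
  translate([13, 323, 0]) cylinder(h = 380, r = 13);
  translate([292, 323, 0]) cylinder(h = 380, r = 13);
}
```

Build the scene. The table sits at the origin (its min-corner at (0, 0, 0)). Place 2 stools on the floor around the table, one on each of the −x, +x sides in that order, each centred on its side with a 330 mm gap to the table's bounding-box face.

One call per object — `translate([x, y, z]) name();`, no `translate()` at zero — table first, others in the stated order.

table();
translate([-635, 328, 0]) stool();
translate([1697, 328, 0]) stool();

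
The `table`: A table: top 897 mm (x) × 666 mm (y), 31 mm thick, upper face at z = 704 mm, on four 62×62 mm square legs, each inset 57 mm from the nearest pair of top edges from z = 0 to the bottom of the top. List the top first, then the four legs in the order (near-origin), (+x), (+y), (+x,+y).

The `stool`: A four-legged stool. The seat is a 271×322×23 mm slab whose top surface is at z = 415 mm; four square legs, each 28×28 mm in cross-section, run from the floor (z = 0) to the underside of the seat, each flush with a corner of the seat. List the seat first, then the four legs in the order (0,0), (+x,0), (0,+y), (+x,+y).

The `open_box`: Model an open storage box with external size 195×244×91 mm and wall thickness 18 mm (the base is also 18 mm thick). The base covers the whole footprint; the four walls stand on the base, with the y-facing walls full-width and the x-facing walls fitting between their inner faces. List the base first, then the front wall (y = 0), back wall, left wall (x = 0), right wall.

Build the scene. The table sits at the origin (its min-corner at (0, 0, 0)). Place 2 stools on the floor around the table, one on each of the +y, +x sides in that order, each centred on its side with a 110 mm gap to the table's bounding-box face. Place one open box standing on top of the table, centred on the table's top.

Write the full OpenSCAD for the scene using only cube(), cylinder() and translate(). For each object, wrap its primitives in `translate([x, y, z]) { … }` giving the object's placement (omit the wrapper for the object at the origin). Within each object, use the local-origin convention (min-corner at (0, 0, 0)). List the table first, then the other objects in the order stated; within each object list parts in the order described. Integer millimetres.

translate([0, 0, 673]) cube([897, 666, 31]);
translate([57, 57, 0]) cube([62, 62, 673]);
translate([778, 57, 0]) cube([62, 62, 673]);
translate([57, 547, 0]) cube([62, 62, 673]);
translate([778, 547, 0]) cube([62, 62, 673]);
translate([313, 776, 0]) {
  translate([0, 0, 392]) cube([271, 322, 23]);
  cube([28, 28, 392]);
  translate([243, 0, 0]) cube([28, 28, 392]);
  translate([0, 294, 0]) cube([28, 28, 392]);
  translate([243, 294, 0]) cube([28, 28, 392]);
}
translate([1007, 172, 0]) {
  translate([0, 0, 392]) cube([271, 322, 23]);
  cube([28, 28, 392]);
  translate([243, 0, 0]) cube([28, 28, 392]);
  translate([0, 294, 0]) cube([28, 28, 392]);
  translate([243, 294, 0]) cube([28, 28, 392]);
}
translate([351, 211, 704]) {
  cube([195, 244, 18]);
  translate([0, 0, 18]) cube([195, 18, 73]);
  translate([0, 226, 18]) cube([195, 18, 73]);
  translate([0, 18, 18]) cube([18, 208, 73]);
  translate([177, 18, 18]) cube([18, 208, 73]);
}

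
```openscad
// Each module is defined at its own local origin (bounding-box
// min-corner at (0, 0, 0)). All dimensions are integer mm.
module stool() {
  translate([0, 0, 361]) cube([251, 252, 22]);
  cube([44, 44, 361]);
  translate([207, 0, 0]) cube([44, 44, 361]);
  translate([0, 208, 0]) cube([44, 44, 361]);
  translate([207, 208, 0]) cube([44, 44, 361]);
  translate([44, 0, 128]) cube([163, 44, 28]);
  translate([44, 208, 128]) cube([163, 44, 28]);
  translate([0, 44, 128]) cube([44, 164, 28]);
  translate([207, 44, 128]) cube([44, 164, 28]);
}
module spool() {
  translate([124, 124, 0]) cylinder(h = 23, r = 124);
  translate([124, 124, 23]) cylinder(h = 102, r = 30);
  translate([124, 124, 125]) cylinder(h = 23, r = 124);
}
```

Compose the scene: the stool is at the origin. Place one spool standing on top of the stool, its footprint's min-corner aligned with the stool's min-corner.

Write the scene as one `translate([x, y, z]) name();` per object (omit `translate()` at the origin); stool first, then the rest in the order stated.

stool();
translate([0, 0, 383]) spool();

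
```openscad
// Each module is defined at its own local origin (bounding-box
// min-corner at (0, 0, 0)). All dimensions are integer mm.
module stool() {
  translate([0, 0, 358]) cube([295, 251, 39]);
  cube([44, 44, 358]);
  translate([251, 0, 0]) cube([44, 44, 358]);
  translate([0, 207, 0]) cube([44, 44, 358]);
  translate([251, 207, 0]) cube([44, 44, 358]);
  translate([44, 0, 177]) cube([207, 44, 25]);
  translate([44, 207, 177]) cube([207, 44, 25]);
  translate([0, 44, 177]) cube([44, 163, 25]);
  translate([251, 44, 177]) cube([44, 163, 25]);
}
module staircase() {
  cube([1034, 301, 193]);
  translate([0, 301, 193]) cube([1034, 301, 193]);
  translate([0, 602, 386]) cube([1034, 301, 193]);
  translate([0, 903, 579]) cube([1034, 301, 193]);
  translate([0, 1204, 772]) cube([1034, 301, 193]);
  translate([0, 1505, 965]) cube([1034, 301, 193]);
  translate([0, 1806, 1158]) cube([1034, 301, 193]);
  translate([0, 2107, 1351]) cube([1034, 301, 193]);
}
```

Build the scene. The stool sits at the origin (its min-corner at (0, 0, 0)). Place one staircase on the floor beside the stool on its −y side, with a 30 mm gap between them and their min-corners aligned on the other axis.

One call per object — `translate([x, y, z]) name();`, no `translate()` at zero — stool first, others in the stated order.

stool();
translate([0, -2438, 0]) staircase();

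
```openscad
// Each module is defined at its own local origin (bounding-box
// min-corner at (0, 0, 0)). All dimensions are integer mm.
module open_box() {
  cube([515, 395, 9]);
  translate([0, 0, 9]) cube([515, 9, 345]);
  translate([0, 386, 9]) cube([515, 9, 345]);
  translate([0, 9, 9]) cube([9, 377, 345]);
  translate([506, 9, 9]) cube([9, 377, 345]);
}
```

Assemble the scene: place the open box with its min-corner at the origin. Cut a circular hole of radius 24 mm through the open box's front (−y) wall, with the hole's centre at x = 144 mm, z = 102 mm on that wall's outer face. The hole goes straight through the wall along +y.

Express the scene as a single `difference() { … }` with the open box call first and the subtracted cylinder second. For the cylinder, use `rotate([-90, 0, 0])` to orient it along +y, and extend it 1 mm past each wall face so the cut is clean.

difference() {
  open_box();
  translate([144, -1, 102]) rotate([-90, 0, 0]) cylinder(h = 11, r = 24);
}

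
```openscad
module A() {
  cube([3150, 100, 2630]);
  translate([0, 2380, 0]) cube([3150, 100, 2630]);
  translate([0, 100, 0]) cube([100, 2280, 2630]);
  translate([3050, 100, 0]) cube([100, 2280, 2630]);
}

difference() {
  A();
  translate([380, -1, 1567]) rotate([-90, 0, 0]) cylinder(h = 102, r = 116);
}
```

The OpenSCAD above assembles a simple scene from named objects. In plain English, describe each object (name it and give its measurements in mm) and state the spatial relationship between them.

A is the wall frame of a small rectangular building: four walls, each 2630 mm tall and 100 mm thick, enclosing a footprint 3150 mm (x) by 2480 mm (y) outside-to-outside, with no floor or roof. The front and back walls (the −y and +y sides) span the full width; the two side walls fit between them.

The house frame has a circular hole of radius 116 mm through its front wall, centred at (x = 380, z = 1567).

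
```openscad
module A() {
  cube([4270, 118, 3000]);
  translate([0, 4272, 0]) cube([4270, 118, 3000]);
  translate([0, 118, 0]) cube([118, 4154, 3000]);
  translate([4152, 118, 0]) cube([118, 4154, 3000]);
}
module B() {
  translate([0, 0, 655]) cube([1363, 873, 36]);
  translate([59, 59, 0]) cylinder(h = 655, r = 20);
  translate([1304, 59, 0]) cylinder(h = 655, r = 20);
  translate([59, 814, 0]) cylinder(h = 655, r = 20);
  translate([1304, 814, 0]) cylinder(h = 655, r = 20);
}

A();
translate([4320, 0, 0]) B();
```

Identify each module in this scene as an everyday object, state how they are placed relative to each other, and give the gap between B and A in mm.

The table's nearest face is 50 mm from the house frame's +x face.

A is a house frame. B is a table. The table is on the floor beside the house frame on its +x side. The gap between the table and the house frame is 50 mm.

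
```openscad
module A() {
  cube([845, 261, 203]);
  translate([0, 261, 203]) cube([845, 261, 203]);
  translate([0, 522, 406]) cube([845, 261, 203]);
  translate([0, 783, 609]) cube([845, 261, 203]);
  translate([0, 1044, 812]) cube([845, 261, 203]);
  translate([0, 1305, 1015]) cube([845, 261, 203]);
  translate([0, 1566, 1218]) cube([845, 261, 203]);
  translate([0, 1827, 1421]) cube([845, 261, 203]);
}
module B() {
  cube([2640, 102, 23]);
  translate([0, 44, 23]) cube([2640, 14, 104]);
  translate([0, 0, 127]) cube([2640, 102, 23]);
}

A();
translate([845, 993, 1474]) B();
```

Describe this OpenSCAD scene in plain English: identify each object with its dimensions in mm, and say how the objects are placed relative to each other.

A is a straight staircase of 8 solid steps. Each step is 845 mm wide (x), 261 mm deep (y, the going) and 203 mm tall (the rise). The first step rests on the floor; each subsequent step sits one going further in +y and one rise higher in +z, directly behind and above the previous step with no overlap.

B is an I-beam lying along x, 2640 mm long. Overall section height 150 mm. Two flanges 102 mm wide (y) and 23 mm thick, one on the floor and one at the top; a web 14 mm thick runs between them, centred on the flange width.

The I-beam is beside the staircase with their tops flush at z = 1624.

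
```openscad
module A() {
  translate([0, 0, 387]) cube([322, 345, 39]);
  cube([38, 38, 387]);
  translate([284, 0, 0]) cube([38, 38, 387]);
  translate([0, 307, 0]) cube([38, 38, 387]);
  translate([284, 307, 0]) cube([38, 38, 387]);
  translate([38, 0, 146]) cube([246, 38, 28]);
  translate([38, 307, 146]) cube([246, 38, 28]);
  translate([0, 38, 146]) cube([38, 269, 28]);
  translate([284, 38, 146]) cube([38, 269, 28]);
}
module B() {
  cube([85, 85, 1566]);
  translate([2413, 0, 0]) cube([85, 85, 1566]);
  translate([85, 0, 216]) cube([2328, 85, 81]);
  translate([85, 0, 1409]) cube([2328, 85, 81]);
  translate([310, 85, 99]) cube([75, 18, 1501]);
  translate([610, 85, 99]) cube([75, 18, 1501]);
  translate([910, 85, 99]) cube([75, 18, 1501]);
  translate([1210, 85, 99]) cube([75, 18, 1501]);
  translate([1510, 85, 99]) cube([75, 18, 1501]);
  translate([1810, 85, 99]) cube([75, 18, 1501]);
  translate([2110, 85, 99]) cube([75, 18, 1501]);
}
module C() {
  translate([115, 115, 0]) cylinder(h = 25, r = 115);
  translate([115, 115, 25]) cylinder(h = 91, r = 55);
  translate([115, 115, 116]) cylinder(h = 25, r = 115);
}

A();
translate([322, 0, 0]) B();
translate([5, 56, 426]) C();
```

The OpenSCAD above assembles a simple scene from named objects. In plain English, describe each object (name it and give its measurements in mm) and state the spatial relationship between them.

A is a simple wooden stool: a rectangular seat 322 mm (x) by 345 mm (y), 39 mm thick, top face at z = 426 mm, on four square legs, each 38×38 mm in cross-section. The legs rest on z = 0, each flush with a corner of the seat. Four stretchers, 38 mm wide and 28 mm tall, connect adjacent legs with their undersides at z = 146 mm, each running between the inner faces of the legs it joins and aligned with the legs' outer faces on the other axis.

B is a fence section. Two 85×85 mm posts, 1566 mm tall, stand on the floor with a clear span of 2328 mm between their inner faces. Two horizontal rails of 85×81 mm section span the gap between the posts with their undersides at z = 216 mm and z = 1409 mm, flush with the posts' −y face. 7 pickets, each 75 mm wide, 18 mm thick and 1501 mm tall, are fixed to the +y face of the rails with their bottoms at z = 99 mm, evenly spaced across the span with equal gaps (rounded down to the nearest mm) at the −x end and between each pair — any rounding remainder accumulates at the +x end.

C is a spool: two coaxial disc flanges of radius 115 mm and thickness 25 mm, joined by a core cylinder of radius 55 mm and height 91 mm. The lower flange rests on z = 0 and the three cylinders share a vertical axis.

The fence section is against the stool's +x side, with their −y faces flush. The spool is on top of the stool.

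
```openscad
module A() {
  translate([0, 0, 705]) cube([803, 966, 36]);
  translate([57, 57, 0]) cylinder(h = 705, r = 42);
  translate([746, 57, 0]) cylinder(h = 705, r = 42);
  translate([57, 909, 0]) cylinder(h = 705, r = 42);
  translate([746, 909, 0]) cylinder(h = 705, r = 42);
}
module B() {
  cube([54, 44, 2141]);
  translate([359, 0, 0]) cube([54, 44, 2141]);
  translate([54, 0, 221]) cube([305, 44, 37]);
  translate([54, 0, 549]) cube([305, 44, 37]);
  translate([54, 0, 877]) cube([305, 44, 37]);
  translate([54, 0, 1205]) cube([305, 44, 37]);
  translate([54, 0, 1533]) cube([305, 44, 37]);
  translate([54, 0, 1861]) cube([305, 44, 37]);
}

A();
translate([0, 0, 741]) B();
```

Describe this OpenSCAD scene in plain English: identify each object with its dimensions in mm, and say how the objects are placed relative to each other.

A is a rectangular dining table. The top is 803×966×36 mm with its upper surface at z = 741 mm. It stands on four round legs of 84 mm diameter, each leg's bounding box inset 15 mm from the nearest pair of top edges, running from the floor to the underside of the top.

B is a wooden ladder with two side rails of 54×44 mm section and 2141 mm height, set 413 mm apart overall. Between them run 6 rectangular rungs (44 mm deep, 37 mm thick), front faces flush with the rails' −y face. The bottom of the first rung is 221 mm above the floor and each subsequent rung is 328 mm higher than the one below.

The ladder is on top of the table.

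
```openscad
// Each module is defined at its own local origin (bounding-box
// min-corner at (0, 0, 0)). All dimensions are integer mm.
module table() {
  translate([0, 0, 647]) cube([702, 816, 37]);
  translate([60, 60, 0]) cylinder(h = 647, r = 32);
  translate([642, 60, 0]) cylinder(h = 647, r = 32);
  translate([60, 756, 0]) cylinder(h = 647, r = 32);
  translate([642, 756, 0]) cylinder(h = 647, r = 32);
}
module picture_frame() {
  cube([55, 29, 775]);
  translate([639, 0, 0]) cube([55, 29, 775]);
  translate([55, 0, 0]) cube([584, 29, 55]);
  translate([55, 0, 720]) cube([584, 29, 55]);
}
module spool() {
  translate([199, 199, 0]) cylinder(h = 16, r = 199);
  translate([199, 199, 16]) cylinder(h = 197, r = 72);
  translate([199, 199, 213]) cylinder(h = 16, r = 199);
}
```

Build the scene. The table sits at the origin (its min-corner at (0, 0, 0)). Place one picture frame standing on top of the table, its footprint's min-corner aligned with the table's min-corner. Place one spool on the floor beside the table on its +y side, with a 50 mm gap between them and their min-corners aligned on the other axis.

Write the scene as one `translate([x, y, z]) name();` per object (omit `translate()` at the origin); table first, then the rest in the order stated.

table();
translate([0, 0, 684]) picture_frame();
translate([0, 866, 0]) spool();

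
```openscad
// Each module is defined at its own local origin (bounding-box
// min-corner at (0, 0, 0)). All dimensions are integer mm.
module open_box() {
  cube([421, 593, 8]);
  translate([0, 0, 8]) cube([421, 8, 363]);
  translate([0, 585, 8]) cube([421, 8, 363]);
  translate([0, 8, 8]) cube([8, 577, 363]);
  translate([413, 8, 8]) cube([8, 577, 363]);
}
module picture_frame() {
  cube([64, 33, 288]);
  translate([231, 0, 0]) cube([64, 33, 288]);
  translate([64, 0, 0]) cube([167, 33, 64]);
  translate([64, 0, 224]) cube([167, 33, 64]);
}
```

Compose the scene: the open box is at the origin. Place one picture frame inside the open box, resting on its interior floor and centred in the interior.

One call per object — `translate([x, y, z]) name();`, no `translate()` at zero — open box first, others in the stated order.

open_box();
translate([63, 280, 8]) picture_frame();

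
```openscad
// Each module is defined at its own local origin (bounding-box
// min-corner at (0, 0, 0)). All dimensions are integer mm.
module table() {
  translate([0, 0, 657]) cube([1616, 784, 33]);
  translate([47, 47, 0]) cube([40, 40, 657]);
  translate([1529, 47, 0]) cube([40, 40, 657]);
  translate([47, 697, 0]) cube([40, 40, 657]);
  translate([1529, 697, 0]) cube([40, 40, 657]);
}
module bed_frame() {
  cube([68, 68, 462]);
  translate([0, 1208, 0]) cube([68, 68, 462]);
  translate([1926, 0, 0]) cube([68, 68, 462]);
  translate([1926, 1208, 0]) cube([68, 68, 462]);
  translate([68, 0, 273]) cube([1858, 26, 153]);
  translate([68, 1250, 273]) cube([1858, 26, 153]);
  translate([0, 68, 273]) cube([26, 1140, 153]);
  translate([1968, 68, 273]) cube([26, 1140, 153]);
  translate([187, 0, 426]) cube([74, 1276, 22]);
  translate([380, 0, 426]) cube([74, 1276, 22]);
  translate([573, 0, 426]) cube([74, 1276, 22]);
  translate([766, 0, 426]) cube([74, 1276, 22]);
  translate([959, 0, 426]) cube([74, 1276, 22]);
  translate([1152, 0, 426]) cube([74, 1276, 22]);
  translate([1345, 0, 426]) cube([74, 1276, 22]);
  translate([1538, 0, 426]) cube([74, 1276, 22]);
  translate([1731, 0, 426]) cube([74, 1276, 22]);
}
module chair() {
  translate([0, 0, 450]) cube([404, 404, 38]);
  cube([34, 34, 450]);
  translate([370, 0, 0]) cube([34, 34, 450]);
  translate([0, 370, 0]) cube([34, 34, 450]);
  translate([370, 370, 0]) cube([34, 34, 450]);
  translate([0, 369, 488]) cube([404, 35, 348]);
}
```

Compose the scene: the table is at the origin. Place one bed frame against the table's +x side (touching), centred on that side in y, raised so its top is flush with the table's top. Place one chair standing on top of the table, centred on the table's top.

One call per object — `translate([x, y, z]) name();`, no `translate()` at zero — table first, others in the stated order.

table();
translate([1616, -246, 228]) bed_frame();
translate([606, 190, 690]) chair();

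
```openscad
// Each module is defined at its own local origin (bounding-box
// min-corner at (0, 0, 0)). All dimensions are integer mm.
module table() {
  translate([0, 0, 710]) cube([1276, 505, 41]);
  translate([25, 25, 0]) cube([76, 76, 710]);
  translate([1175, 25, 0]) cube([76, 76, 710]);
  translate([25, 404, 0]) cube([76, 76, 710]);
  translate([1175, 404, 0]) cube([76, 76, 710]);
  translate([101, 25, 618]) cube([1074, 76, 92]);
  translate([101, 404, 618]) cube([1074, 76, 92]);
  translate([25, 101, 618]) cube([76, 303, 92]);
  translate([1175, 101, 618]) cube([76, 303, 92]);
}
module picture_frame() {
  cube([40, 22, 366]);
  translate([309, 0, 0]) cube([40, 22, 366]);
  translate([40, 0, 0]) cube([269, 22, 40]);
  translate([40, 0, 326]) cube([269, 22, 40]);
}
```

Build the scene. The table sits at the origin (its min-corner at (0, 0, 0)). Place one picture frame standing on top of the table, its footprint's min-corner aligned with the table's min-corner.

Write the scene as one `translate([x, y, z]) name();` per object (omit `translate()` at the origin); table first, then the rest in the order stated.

table();
translate([0, 0, 751]) picture_frame();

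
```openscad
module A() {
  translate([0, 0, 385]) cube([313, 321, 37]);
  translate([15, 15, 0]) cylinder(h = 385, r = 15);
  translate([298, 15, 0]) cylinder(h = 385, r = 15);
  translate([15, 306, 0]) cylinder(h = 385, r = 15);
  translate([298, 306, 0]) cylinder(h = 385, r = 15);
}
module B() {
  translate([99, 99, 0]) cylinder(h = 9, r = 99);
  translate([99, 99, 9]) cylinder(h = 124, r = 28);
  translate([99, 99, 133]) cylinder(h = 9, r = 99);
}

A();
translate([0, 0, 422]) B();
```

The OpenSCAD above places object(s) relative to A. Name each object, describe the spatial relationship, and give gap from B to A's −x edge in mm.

A is a stool. B is a spool. The spool is on top of the stool. The gap from the spool to the stool's −x edge is 0 mm.

The spool's min-x is at 0; the stool's min-x is 0; gap = 0 mm.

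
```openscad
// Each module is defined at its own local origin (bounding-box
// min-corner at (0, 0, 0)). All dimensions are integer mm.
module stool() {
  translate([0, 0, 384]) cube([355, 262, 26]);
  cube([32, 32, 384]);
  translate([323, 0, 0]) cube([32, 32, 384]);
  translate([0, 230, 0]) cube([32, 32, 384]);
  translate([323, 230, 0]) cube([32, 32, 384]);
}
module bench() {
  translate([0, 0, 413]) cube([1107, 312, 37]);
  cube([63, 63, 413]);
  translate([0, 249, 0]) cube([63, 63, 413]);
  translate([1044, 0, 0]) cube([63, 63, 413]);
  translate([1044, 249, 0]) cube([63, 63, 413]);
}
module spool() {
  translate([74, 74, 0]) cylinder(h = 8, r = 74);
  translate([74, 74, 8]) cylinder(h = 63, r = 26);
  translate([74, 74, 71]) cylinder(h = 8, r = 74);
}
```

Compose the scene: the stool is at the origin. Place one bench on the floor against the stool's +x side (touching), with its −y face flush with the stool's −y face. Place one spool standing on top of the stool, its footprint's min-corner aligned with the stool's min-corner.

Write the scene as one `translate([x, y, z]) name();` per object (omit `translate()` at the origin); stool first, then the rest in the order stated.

stool();
translate([355, 0, 0]) bench();
translate([0, 0, 410]) spool();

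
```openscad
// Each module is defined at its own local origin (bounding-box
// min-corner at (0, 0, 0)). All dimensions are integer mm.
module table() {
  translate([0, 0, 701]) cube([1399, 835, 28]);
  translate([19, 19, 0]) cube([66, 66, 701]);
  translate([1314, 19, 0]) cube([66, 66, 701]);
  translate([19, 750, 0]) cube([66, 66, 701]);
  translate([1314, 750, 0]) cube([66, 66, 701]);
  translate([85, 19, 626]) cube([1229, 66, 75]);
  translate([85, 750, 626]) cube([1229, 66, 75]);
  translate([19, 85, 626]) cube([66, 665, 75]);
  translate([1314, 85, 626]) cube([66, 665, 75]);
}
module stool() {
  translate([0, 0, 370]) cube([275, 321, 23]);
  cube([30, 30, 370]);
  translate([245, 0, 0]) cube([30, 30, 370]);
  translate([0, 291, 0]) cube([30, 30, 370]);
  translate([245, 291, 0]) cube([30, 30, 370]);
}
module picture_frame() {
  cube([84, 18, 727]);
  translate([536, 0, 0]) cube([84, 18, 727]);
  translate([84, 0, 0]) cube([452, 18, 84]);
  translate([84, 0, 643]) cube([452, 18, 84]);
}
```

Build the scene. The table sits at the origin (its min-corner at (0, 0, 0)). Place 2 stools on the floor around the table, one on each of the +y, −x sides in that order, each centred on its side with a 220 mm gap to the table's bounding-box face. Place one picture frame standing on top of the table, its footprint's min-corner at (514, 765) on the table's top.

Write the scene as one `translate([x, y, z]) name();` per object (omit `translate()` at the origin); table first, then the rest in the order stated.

table();
translate([562, 1055, 0]) stool();
translate([-495, 257, 0]) stool();
translate([514, 765, 729]) picture_frame();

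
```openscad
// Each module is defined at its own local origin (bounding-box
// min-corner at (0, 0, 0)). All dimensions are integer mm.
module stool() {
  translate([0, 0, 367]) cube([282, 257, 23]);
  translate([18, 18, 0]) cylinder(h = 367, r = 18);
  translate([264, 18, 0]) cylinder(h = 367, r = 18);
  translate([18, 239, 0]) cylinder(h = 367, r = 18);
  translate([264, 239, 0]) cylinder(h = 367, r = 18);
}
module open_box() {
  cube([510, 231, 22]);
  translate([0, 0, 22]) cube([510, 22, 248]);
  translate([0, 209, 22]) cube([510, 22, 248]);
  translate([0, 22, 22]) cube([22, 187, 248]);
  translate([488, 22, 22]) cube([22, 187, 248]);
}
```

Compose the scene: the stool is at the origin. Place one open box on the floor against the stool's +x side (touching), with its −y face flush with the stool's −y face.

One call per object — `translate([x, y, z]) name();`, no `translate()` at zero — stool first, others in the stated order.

stool();
translate([282, 0, 0]) open_box();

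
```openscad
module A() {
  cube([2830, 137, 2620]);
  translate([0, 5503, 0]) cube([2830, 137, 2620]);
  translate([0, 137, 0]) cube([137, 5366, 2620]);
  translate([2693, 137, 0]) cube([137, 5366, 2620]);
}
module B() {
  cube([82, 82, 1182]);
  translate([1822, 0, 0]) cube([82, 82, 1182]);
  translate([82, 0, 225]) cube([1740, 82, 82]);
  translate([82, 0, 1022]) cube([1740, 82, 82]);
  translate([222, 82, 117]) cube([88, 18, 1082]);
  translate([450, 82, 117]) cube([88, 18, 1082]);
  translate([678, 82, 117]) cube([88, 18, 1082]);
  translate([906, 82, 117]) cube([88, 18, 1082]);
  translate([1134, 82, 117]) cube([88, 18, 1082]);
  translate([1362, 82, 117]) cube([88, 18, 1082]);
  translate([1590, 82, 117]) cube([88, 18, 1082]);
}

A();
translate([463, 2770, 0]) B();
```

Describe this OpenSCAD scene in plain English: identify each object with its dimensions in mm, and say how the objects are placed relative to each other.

A is a box-shaped house frame (walls only): outside footprint 2830×5640 mm, wall height 2620 mm, wall thickness 137 mm. The two y-facing walls run the full x-width; the two x-facing walls fit between the inner faces of the y-facing walls.

B is a fence section. Two 82×82 mm posts, 1182 mm tall, stand on the floor with a clear span of 1740 mm between their inner faces. Two horizontal rails of 82×82 mm section span the gap between the posts with their undersides at z = 225 mm and z = 1022 mm, flush with the posts' −y face. 7 pickets, each 88 mm wide, 18 mm thick and 1082 mm tall, are fixed to the +y face of the rails with their bottoms at z = 117 mm, evenly spaced across the span with equal gaps (rounded down to the nearest mm) at the −x end and between each pair — any rounding remainder accumulates at the +x end.

The fence section sits inside the house frame, centred.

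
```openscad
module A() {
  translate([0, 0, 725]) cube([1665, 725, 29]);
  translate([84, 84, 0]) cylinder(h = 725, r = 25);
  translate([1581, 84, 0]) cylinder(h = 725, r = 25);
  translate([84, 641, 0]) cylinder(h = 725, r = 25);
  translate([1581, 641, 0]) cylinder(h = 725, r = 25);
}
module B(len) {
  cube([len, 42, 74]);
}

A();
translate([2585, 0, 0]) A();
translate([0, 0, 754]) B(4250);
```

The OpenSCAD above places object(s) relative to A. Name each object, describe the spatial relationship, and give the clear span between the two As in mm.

Second table starts at x = 2585; first ends at x = 1665; clear span = 2585 − 1665 = 920 mm.

A is a table. B is a beam. A beam spans the tops of two tables. The clear span between the two tables is 920 mm.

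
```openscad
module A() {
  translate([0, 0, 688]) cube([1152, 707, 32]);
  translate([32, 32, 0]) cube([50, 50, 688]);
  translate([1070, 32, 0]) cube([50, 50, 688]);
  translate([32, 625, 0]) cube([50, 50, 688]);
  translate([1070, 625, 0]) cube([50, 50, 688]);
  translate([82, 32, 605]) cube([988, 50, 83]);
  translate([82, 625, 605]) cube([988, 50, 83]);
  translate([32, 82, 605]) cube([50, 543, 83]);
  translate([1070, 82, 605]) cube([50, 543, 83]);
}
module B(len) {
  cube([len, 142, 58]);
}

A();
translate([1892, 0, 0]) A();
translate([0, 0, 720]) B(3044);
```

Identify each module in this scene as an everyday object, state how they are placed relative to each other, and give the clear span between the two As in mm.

A is a table. B is a beam. A beam spans the tops of two tables. The clear span between the two tables is 740 mm.

Second table starts at x = 1892; first ends at x = 1152; clear span = 1892 − 1152 = 740 mm.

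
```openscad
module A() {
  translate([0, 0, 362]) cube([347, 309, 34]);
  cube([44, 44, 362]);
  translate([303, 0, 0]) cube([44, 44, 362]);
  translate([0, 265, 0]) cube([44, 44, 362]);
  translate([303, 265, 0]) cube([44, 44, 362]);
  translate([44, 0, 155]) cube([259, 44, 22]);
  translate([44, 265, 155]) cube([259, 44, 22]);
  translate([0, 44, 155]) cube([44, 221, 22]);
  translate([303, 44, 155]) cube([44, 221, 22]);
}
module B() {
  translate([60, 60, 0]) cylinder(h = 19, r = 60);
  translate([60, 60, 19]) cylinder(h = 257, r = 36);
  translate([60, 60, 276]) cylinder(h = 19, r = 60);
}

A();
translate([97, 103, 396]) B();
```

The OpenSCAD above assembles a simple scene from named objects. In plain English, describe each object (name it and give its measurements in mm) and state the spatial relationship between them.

A is a four-legged stool. The seat is a 347×309×34 mm slab whose top surface is at z = 396 mm; four square legs, each 44×44 mm in cross-section, run from the floor (z = 0) to the underside of the seat, each flush with a corner of the seat. Four stretchers, 44 mm wide and 22 mm tall, connect adjacent legs with their undersides at z = 155 mm, each running between the inner faces of the legs it joins and aligned with the legs' outer faces on the other axis.

B is a spool: two coaxial disc flanges of radius 60 mm and thickness 19 mm, joined by a core cylinder of radius 36 mm and height 257 mm. The lower flange rests on z = 0 and the three cylinders share a vertical axis.

The spool is on top of the stool.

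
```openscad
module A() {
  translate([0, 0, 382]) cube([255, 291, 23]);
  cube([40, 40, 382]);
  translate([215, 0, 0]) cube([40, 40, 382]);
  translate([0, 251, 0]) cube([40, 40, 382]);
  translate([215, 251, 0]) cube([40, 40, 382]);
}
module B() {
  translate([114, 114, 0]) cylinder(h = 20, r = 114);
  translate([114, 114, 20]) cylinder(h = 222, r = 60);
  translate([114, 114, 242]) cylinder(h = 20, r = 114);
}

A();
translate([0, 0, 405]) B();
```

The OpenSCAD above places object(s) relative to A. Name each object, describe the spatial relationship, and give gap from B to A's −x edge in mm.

The spool's min-x is at 0; the stool's min-x is 0; gap = 0 mm.

A is a stool. B is a spool. The spool is on top of the stool. The gap from the spool to the stool's −x edge is 0 mm.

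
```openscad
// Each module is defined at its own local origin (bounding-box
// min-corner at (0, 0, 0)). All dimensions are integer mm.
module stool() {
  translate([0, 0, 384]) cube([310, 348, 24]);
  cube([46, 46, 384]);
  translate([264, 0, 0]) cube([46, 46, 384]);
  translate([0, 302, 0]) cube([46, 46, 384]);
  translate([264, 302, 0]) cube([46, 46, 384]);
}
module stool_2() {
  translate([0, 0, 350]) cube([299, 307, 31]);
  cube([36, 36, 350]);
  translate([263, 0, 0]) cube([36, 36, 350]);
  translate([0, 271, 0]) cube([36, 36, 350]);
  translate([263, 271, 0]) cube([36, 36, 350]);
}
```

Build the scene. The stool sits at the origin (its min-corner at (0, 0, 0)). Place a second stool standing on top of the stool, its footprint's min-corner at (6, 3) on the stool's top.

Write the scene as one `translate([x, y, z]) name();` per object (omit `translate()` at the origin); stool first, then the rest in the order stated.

stool();
translate([6, 3, 408]) stool_2();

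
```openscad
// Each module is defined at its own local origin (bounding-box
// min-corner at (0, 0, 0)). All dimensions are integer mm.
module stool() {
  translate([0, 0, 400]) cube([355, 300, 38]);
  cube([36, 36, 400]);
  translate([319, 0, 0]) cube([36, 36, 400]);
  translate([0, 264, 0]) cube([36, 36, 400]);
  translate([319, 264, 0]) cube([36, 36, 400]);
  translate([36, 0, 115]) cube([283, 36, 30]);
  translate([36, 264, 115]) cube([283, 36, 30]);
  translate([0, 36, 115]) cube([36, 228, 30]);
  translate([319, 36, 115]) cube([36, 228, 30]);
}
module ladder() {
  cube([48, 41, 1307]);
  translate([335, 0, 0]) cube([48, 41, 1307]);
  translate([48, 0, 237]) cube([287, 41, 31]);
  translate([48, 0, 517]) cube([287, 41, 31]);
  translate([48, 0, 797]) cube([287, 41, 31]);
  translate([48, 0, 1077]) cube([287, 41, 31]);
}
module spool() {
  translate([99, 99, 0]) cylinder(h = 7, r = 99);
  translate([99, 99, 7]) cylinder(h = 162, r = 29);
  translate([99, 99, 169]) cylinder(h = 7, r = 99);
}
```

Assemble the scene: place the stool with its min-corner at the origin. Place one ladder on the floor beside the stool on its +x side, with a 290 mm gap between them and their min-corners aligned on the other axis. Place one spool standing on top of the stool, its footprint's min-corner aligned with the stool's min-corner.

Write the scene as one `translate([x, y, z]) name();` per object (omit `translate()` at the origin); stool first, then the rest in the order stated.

stool();
translate([645, 0, 0]) ladder();
translate([0, 0, 438]) spool();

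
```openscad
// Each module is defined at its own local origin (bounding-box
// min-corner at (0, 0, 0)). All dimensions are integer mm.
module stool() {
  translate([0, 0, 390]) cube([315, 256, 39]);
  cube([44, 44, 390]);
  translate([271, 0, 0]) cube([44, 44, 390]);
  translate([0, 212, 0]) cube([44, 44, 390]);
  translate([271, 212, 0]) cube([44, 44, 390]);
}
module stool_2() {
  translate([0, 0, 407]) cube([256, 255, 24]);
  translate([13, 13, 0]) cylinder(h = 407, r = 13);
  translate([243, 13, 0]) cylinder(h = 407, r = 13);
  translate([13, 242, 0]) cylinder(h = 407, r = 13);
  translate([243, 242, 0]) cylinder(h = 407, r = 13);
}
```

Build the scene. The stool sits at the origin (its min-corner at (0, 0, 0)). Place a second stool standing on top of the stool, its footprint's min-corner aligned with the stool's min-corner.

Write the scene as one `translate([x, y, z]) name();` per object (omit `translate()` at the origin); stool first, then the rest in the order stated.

stool();
translate([0, 0, 429]) stool_2();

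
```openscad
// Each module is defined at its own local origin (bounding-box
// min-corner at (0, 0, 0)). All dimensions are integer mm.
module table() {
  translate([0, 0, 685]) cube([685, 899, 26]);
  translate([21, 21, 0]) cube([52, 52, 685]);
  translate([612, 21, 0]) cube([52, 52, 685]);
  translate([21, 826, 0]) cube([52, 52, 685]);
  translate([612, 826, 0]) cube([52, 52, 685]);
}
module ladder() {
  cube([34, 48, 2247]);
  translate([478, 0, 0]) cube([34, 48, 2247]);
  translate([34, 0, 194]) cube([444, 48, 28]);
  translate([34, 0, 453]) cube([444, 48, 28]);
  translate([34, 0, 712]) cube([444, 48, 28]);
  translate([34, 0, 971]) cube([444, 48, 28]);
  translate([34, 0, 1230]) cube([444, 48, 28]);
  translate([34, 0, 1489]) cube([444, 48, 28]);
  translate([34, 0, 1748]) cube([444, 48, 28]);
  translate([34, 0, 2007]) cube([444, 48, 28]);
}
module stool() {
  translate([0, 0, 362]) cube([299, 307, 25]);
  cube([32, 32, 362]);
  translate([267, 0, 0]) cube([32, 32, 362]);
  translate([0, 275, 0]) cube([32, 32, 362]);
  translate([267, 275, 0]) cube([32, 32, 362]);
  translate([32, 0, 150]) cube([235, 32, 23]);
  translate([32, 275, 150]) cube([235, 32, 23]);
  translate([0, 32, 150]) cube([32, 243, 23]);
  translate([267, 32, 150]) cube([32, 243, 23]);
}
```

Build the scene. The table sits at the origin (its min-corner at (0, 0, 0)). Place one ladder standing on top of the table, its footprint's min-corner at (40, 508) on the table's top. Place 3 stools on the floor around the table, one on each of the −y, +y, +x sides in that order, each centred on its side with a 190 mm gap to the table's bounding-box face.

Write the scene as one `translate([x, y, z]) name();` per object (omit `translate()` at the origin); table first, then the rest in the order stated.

table();
translate([40, 508, 711]) ladder();
translate([193, -497, 0]) stool();
translate([193, 1089, 0]) stool();
translate([875, 296, 0]) stool();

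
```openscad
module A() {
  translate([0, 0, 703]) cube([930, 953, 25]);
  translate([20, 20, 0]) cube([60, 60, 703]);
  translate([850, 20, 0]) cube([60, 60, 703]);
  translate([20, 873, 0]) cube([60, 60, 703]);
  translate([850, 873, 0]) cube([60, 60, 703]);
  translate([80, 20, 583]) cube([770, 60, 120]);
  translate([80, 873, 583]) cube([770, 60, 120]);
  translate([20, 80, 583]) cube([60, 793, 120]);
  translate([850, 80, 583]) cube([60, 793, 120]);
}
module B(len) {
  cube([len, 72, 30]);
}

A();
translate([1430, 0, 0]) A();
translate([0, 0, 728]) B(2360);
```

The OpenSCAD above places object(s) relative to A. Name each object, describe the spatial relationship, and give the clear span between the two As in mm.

A is a table. B is a beam. A beam spans the tops of two tables. The clear span between the two tables is 500 mm.

Second table starts at x = 1430; first ends at x = 930; clear span = 1430 − 930 = 500 mm.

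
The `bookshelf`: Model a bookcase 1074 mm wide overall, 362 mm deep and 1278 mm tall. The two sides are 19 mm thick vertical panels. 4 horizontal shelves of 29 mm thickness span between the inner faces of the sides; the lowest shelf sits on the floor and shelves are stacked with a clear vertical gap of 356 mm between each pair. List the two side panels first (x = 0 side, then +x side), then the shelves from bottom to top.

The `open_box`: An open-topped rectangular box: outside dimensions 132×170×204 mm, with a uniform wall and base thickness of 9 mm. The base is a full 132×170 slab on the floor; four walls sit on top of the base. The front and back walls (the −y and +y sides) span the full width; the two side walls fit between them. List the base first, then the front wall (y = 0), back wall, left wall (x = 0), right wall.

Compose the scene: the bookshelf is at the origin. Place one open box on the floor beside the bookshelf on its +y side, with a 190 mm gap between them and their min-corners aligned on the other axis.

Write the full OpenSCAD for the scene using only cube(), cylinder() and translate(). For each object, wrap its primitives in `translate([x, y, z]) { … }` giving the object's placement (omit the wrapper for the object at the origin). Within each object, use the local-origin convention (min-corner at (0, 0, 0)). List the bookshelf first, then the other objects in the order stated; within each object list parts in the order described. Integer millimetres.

cube([19, 362, 1278]);
translate([1055, 0, 0]) cube([19, 362, 1278]);
translate([19, 0, 0]) cube([1036, 362, 29]);
translate([19, 0, 385]) cube([1036, 362, 29]);
translate([19, 0, 770]) cube([1036, 362, 29]);
translate([19, 0, 1155]) cube([1036, 362, 29]);
translate([0, 552, 0]) {
  cube([132, 170, 9]);
  translate([0, 0, 9]) cube([132, 9, 195]);
  translate([0, 161, 9]) cube([132, 9, 195]);
  translate([0, 9, 9]) cube([9, 152, 195]);
  translate([123, 9, 9]) cube([9, 152, 195]);
}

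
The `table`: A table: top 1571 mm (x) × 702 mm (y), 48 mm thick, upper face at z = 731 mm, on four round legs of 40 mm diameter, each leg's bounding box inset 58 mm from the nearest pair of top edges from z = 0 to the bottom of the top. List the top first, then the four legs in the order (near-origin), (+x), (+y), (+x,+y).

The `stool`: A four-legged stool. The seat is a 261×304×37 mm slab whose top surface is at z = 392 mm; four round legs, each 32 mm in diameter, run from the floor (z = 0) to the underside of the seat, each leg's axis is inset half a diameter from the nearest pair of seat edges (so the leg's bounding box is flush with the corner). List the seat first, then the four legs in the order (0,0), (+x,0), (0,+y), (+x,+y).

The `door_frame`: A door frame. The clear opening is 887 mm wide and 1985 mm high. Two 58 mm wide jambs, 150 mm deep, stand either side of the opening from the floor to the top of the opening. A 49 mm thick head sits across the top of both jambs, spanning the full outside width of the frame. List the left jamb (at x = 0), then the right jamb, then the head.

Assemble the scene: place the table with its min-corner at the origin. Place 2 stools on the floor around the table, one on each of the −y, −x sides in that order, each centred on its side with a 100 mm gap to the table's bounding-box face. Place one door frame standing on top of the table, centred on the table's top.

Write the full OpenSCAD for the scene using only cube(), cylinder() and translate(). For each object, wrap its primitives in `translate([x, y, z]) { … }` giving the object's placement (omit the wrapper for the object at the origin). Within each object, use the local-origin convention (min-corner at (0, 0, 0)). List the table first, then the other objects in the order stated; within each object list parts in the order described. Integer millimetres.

translate([0, 0, 683]) cube([1571, 702, 48]);
translate([78, 78, 0]) cylinder(h = 683, r = 20);
translate([1493, 78, 0]) cylinder(h = 683, r = 20);
translate([78, 624, 0]) cylinder(h = 683, r = 20);
translate([1493, 624, 0]) cylinder(h = 683, r = 20);
translate([655, -404, 0]) {
  translate([0, 0, 355]) cube([261, 304, 37]);
  translate([16, 16, 0]) cylinder(h = 355, r = 16);
  translate([245, 16, 0]) cylinder(h = 355, r = 16);
  translate([16, 288, 0]) cylinder(h = 355, r = 16);
  translate([245, 288, 0]) cylinder(h = 355, r = 16);
}
translate([-361, 199, 0]) {
  translate([0, 0, 355]) cube([261, 304, 37]);
  translate([16, 16, 0]) cylinder(h = 355, r = 16);
  translate([245, 16, 0]) cylinder(h = 355, r = 16);
  translate([16, 288, 0]) cylinder(h = 355, r = 16);
  translate([245, 288, 0]) cylinder(h = 355, r = 16);
}
translate([284, 276, 731]) {
  cube([58, 150, 1985]);
  translate([945, 0, 0]) cube([58, 150, 1985]);
  translate([0, 0, 1985]) cube([1003, 150, 49]);
}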